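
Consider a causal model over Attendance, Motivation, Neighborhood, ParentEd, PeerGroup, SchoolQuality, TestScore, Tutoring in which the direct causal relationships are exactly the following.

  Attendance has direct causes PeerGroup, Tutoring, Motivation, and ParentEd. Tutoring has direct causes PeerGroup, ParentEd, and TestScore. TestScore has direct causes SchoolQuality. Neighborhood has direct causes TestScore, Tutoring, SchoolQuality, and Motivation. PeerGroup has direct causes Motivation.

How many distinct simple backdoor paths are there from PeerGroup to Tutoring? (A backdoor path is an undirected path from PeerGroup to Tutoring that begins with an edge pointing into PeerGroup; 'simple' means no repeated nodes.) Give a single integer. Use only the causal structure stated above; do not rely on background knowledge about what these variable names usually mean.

A backdoor path from PeerGroup to Tutoring is any simple undirected path whose first edge points into PeerGroup (i.e. leaves PeerGroup via a parent).
Parents of PeerGroup: {Motivation}.
Enumerating:
  P1: PeerGroup <- Motivation -> Attendance <- ParentEd -> Tutoring
  P2: PeerGroup <- Motivation -> Attendance <- Tutoring
  P3: PeerGroup <- Motivation -> Neighborhood <- SchoolQuality -> TestScore -> Tutoring
  P4: PeerGroup <- Motivation -> Neighborhood <- TestScore -> Tutoring
  P5: PeerGroup <- Motivation -> Neighborhood <- Tutoring
That exhausts the simple backdoor paths. Count: 5.

5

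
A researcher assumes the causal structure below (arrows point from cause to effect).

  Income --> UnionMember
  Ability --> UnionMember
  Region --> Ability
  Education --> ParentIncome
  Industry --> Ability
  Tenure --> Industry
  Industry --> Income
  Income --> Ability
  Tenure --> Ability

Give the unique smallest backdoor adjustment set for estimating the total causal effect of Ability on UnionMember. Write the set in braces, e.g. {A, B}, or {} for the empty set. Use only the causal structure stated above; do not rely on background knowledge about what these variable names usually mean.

{Income}

Variables eligible for adjustment (non-descendants of Ability, excluding Ability and UnionMember): {Education, Income, Industry, ParentIncome, Region, Tenure}.
Backdoor paths from Ability to UnionMember:
  P1: Ability <- Tenure -> Industry -> Income -> UnionMember
  P2: Ability <- Industry -> Income -> UnionMember
  P3: Ability <- Income -> UnionMember
The empty set is not sufficient: P1 (Ability <- Tenure -> Industry -> Income -> UnionMember) has no collider blocking it and no conditioned non-collider, so it is open.
Try {Income}:
  P1: blocked at chain node Income ∈ conditioning set.
  P2: blocked at chain node Income ∈ conditioning set.
  P3: blocked at fork node Income ∈ conditioning set.
{Income} contains no descendant of Ability and blocks every backdoor path.
No other singleton works — e.g. {Region} leaves P1 open — so {Income} is the unique smallest valid adjustment set.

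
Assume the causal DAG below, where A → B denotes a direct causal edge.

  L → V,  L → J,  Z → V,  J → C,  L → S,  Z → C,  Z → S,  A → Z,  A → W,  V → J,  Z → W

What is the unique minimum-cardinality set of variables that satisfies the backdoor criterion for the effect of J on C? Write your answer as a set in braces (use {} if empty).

Variables eligible for adjustment (non-descendants of J, excluding J and C): {A, L, S, V, W, Z}.
Backdoor paths from J to C:
  P1: J <- L -> V <- Z -> C
  P2: J <- L -> S <- Z -> C
  P3: J <- V <- L -> S <- Z -> C
  P4: J <- V <- Z -> C
The empty set is not sufficient: P4 (J <- V <- Z -> C) has no collider blocking it and no conditioned non-collider, so it is open.
Try {Z}:
  P1: blocked at collider V (neither it nor any descendant is in the conditioning set).
  P2: blocked at collider S (neither it nor any descendant is in the conditioning set).
  P3: blocked at collider S (neither it nor any descendant is in the conditioning set).
  P4: blocked at fork node Z ∈ conditioning set.
{Z} contains no descendant of J and blocks every backdoor path.
No other singleton works — e.g. {A} leaves P4 open — so {Z} is the unique smallest valid adjustment set.

{Z}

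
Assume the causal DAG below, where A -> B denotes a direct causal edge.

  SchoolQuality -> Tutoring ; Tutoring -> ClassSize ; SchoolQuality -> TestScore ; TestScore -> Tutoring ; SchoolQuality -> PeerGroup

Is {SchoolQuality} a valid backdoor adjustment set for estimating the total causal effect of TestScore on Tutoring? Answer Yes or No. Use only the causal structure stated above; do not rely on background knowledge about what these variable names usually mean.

Yes

Backdoor paths from TestScore to Tutoring (paths whose first edge points into TestScore):
  P1: TestScore <- SchoolQuality -> Tutoring
Condition 1 (no descendant of TestScore in the set): holds — descendants of TestScore are {ClassSize, Tutoring}; none are in {SchoolQuality}.
Condition 2 (every backdoor path blocked by {SchoolQuality}):
  P1: blocked at fork node SchoolQuality ∈ conditioning set.
{SchoolQuality} satisfies the backdoor criterion.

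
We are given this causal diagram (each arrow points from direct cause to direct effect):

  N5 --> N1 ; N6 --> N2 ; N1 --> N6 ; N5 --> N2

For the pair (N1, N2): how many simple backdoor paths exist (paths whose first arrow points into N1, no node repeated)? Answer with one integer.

1

A backdoor path from N1 to N2 is any simple undirected path whose first edge points into N1 (i.e. leaves N1 via a parent).
Parents of N1: {N5}.
Enumerating:
  P1: N1 <- N5 -> N2
That exhausts the simple backdoor paths. Count: 1.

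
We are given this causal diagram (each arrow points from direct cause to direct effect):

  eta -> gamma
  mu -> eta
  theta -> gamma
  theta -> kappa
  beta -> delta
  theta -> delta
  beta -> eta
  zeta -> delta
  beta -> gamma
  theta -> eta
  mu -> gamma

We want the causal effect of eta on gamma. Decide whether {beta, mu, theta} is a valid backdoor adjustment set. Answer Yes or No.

Yes

Backdoor paths from eta to gamma (paths whose first edge points into eta):
  P1: eta <- theta -> gamma
  P2: eta <- theta -> delta <- beta -> gamma
  P3: eta <- beta -> gamma
  P4: eta <- beta -> delta <- theta -> gamma
  P5: eta <- mu -> gamma
Condition 1 (no descendant of eta in the set): holds — descendants of eta are {gamma}; none are in {beta, mu, theta}.
Condition 2 (every backdoor path blocked by {beta, mu, theta}):
  P1: blocked at fork node theta ∈ conditioning set.
  P2: blocked at fork node theta ∈ conditioning set.
  P3: blocked at fork node beta ∈ conditioning set.
  P4: blocked at fork node beta ∈ conditioning set.
  P5: blocked at fork node mu ∈ conditioning set.
{beta, mu, theta} satisfies the backdoor criterion.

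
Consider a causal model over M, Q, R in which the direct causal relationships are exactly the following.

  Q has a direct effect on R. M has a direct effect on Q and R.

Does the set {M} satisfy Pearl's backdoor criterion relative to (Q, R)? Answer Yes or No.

Backdoor paths from Q to R (paths whose first edge points into Q):
  P1: Q <- M -> R
Condition 1 (no descendant of Q in the set): holds — descendants of Q are {R}; none are in {M}.
Condition 2 (every backdoor path blocked by {M}):
  P1: blocked at fork node M ∈ conditioning set.
{M} satisfies the backdoor criterion.

Yes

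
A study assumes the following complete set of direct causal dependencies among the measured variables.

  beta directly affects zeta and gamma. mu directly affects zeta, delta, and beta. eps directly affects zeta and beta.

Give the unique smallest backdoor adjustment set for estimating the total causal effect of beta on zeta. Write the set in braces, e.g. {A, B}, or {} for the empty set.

{eps, mu}

Variables eligible for adjustment (non-descendants of beta, excluding beta and zeta): {delta, eps, mu}.
Backdoor paths from beta to zeta:
  P1: beta <- mu -> zeta
  P2: beta <- eps -> zeta
The empty set is not sufficient: P1 (beta <- mu -> zeta) has no collider blocking it and no conditioned non-collider, so it is open.
Try {eps, mu}:
  P1: blocked at fork node mu ∈ conditioning set.
  P2: blocked at fork node eps ∈ conditioning set.
{eps, mu} contains no descendant of beta and blocks every backdoor path.
Every element of {eps, mu} is needed (dropping eps leaves P2 open; dropping mu leaves P1 open), so no proper subset is valid.
Among all size-2 subsets of the eligible variables, only {eps, mu} blocks every backdoor path, so it is the unique smallest valid adjustment set.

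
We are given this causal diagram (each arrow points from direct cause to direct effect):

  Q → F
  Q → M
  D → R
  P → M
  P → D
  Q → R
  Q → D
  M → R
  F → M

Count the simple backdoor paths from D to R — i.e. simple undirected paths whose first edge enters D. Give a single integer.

6

A backdoor path from D to R is any simple undirected path whose first edge points into D (i.e. leaves D via a parent).
Parents of D: {P, Q}.
Enumerating:
  P1: D <- Q -> F -> M -> R
  P2: D <- Q -> M -> R
  P3: D <- Q -> R
  P4: D <- P -> M <- Q -> R
  P5: D <- P -> M <- F <- Q -> R
  P6: D <- P -> M -> R
That exhausts the simple backdoor paths. Count: 6.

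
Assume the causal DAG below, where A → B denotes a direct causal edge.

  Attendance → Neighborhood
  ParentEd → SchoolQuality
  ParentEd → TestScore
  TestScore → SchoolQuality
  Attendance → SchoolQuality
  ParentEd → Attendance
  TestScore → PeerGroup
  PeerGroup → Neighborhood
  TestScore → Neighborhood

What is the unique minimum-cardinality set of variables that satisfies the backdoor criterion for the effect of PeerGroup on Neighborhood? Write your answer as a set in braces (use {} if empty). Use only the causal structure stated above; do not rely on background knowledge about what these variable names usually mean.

{TestScore}

Variables eligible for adjustment (non-descendants of PeerGroup, excluding PeerGroup and Neighborhood): {Attendance, ParentEd, SchoolQuality, TestScore}.
Backdoor paths from PeerGroup to Neighborhood:
  P1: PeerGroup <- TestScore <- ParentEd -> Attendance -> Neighborhood
  P2: PeerGroup <- TestScore <- ParentEd -> SchoolQuality <- Attendance -> Neighborhood
  P3: PeerGroup <- TestScore -> SchoolQuality <- ParentEd -> Attendance -> Neighborhood
  P4: PeerGroup <- TestScore -> SchoolQuality <- Attendance -> Neighborhood
  P5: PeerGroup <- TestScore -> Neighborhood
The empty set is not sufficient: P1 (PeerGroup <- TestScore <- ParentEd -> Attendance -> Neighborhood) has no collider blocking it and no conditioned non-collider, so it is open.
Try {TestScore}:
  P1: blocked at chain node TestScore ∈ conditioning set.
  P2: blocked at chain node TestScore ∈ conditioning set.
  P3: blocked at fork node TestScore ∈ conditioning set.
  P4: blocked at fork node TestScore ∈ conditioning set.
  P5: blocked at fork node TestScore ∈ conditioning set.
{TestScore} contains no descendant of PeerGroup and blocks every backdoor path.
No other singleton works — e.g. {ParentEd} leaves P5 open — so {TestScore} is the unique smallest valid adjustment set.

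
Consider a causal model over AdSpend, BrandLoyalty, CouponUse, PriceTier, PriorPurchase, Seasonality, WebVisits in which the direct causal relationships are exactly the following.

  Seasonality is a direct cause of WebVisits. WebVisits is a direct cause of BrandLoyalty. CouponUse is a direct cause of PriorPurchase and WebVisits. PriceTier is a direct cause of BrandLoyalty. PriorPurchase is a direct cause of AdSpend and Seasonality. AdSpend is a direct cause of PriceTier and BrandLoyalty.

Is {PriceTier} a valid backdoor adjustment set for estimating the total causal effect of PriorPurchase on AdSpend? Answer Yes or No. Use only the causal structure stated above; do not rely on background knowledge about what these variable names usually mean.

Backdoor paths from PriorPurchase to AdSpend (paths whose first edge points into PriorPurchase):
  P1: PriorPurchase <- CouponUse -> WebVisits -> BrandLoyalty <- AdSpend
  P2: PriorPurchase <- CouponUse -> WebVisits -> BrandLoyalty <- PriceTier <- AdSpend
Condition 1 (no descendant of PriorPurchase in the set): FAILS — PriceTier is a descendant of PriorPurchase.
Condition 2 (every backdoor path blocked by {PriceTier}):
  P1: blocked at collider BrandLoyalty (neither it nor any descendant is in the conditioning set).
  P2: blocked at collider BrandLoyalty (neither it nor any descendant is in the conditioning set).
{PriceTier} does not satisfy the backdoor criterion.

No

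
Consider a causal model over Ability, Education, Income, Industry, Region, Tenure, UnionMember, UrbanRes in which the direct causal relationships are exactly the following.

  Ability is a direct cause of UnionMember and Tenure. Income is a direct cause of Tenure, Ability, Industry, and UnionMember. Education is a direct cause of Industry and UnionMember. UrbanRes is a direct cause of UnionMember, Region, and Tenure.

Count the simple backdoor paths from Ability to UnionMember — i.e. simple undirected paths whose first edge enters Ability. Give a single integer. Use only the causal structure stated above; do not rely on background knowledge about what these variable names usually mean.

3

A backdoor path from Ability to UnionMember is any simple undirected path whose first edge points into Ability (i.e. leaves Ability via a parent).
Parents of Ability: {Income}.
Enumerating:
  P1: Ability <- Income -> Tenure <- UrbanRes -> UnionMember
  P2: Ability <- Income -> Industry <- Education -> UnionMember
  P3: Ability <- Income -> UnionMember
That exhausts the simple backdoor paths. Count: 3.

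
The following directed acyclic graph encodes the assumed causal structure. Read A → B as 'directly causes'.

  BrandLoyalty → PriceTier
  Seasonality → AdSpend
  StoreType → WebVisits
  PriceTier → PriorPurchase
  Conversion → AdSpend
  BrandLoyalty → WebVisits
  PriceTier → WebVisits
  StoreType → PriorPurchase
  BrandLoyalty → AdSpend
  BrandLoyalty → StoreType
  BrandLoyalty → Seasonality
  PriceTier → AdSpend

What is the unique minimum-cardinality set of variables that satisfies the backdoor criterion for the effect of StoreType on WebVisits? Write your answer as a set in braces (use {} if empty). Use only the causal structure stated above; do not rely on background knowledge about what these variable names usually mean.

{BrandLoyalty}

Variables eligible for adjustment (non-descendants of StoreType, excluding StoreType and WebVisits): {AdSpend, BrandLoyalty, Conversion, PriceTier, Seasonality}.
Backdoor paths from StoreType to WebVisits:
  P1: StoreType <- BrandLoyalty -> PriceTier -> WebVisits
  P2: StoreType <- BrandLoyalty -> WebVisits
  P3: StoreType <- BrandLoyalty -> Seasonality -> AdSpend <- PriceTier -> WebVisits
  P4: StoreType <- BrandLoyalty -> AdSpend <- PriceTier -> WebVisits
The empty set is not sufficient: P1 (StoreType <- BrandLoyalty -> PriceTier -> WebVisits) has no collider blocking it and no conditioned non-collider, so it is open.
Try {BrandLoyalty}:
  P1: blocked at fork node BrandLoyalty ∈ conditioning set.
  P2: blocked at fork node BrandLoyalty ∈ conditioning set.
  P3: blocked at fork node BrandLoyalty ∈ conditioning set.
  P4: blocked at fork node BrandLoyalty ∈ conditioning set.
{BrandLoyalty} contains no descendant of StoreType and blocks every backdoor path.
No other singleton works — e.g. {Conversion} leaves P1 open — so {BrandLoyalty} is the unique smallest valid adjustment set.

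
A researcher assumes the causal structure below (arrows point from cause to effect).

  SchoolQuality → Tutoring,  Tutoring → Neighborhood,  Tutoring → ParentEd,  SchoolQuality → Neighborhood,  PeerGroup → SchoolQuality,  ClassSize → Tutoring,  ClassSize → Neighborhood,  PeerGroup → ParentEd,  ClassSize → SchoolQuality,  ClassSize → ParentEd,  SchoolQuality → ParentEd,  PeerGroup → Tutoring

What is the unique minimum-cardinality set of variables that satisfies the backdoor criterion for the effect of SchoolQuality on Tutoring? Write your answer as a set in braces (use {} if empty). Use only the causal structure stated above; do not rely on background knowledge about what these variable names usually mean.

{ClassSize, PeerGroup}

Variables eligible for adjustment (non-descendants of SchoolQuality, excluding SchoolQuality and Tutoring): {ClassSize, PeerGroup}.
Backdoor paths from SchoolQuality to Tutoring:
  P1: SchoolQuality <- ClassSize -> Tutoring
  P2: SchoolQuality <- ClassSize -> Neighborhood <- Tutoring
  P3: SchoolQuality <- ClassSize -> ParentEd <- PeerGroup -> Tutoring
  P4: SchoolQuality <- ClassSize -> ParentEd <- Tutoring
  P5: SchoolQuality <- PeerGroup -> Tutoring
  P6: SchoolQuality <- PeerGroup -> ParentEd <- ClassSize -> Tutoring
  P7: SchoolQuality <- PeerGroup -> ParentEd <- ClassSize -> Neighborhood <- Tutoring
  P8: SchoolQuality <- PeerGroup -> ParentEd <- Tutoring
The empty set is not sufficient: P1 (SchoolQuality <- ClassSize -> Tutoring) has no collider blocking it and no conditioned non-collider, so it is open.
Try {ClassSize, PeerGroup}:
  P1: blocked at fork node ClassSize ∈ conditioning set.
  P2: blocked at fork node ClassSize ∈ conditioning set.
  P3: blocked at fork node ClassSize ∈ conditioning set.
  P4: blocked at fork node ClassSize ∈ conditioning set.
  P5: blocked at fork node PeerGroup ∈ conditioning set.
  P6: blocked at fork node PeerGroup ∈ conditioning set.
  P7: blocked at fork node PeerGroup ∈ conditioning set.
  P8: blocked at fork node PeerGroup ∈ conditioning set.
{ClassSize, PeerGroup} contains no descendant of SchoolQuality and blocks every backdoor path.
Every element of {ClassSize, PeerGroup} is needed (dropping ClassSize leaves P1 open; dropping PeerGroup leaves P5 open), so no proper subset is valid.
Among all size-2 subsets of the eligible variables, only {ClassSize, PeerGroup} blocks every backdoor path, so it is the unique smallest valid adjustment set.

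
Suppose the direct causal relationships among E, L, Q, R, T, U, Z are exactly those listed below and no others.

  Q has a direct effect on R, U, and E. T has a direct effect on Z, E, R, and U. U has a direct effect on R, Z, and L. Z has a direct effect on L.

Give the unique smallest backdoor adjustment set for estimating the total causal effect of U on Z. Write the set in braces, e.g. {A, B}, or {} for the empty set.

{T}

Variables eligible for adjustment (non-descendants of U, excluding U and Z): {E, Q, T}.
Backdoor paths from U to Z:
  P1: U <- T -> Z
  P2: U <- Q -> E <- T -> Z
  P3: U <- Q -> R <- T -> Z
The empty set is not sufficient: P1 (U <- T -> Z) has no collider blocking it and no conditioned non-collider, so it is open.
Try {T}:
  P1: blocked at fork node T ∈ conditioning set.
  P2: blocked at collider E (neither it nor any descendant is in the conditioning set).
  P3: blocked at collider R (neither it nor any descendant is in the conditioning set).
{T} contains no descendant of U and blocks every backdoor path.
No other singleton works — e.g. {Q} leaves P1 open — so {T} is the unique smallest valid adjustment set.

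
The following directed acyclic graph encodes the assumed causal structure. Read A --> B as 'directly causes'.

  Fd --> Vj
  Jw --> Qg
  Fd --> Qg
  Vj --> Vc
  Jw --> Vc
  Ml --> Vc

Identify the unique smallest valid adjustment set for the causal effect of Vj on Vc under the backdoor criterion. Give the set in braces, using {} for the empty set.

{}

Variables eligible for adjustment (non-descendants of Vj, excluding Vj and Vc): {Fd, Jw, Ml, Qg}.
Backdoor paths from Vj to Vc:
  P1: Vj <- Fd -> Qg <- Jw -> Vc
Each backdoor path contains an unconditioned collider, so every path is already blocked with the empty conditioning set:
  P1: blocked at collider Qg (neither it nor any descendant is in the conditioning set).
The empty set is therefore the unique smallest valid set.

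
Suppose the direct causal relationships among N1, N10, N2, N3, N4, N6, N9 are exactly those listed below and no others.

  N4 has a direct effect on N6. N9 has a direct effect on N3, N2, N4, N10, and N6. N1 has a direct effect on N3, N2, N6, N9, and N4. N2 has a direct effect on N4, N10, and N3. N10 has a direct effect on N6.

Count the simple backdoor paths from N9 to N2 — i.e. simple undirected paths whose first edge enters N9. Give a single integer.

6

A backdoor path from N9 to N2 is any simple undirected path whose first edge points into N9 (i.e. leaves N9 via a parent).
Parents of N9: {N1}.
Enumerating:
  P1: N9 <- N1 -> N2
  P2: N9 <- N1 -> N3 <- N2
  P3: N9 <- N1 -> N4 <- N2
  P4: N9 <- N1 -> N4 -> N6 <- N10 <- N2
  P5: N9 <- N1 -> N6 <- N10 <- N2
  P6: N9 <- N1 -> N6 <- N4 <- N2
That exhausts the simple backdoor paths. Count: 6.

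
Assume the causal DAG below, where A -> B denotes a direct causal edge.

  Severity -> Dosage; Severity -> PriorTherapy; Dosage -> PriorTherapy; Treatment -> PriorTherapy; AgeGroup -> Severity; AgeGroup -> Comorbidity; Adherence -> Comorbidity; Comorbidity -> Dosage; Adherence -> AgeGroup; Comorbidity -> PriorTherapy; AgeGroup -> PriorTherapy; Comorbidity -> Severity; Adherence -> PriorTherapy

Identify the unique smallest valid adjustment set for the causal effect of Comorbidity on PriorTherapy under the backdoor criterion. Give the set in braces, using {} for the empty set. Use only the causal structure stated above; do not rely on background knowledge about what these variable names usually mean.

{Adherence, AgeGroup}

Variables eligible for adjustment (non-descendants of Comorbidity, excluding Comorbidity and PriorTherapy): {Adherence, AgeGroup, Treatment}.
Backdoor paths from Comorbidity to PriorTherapy:
  P1: Comorbidity <- Adherence -> AgeGroup -> Severity -> Dosage -> PriorTherapy
  P2: Comorbidity <- Adherence -> AgeGroup -> Severity -> PriorTherapy
  P3: Comorbidity <- Adherence -> AgeGroup -> PriorTherapy
  P4: Comorbidity <- Adherence -> PriorTherapy
  P5: Comorbidity <- AgeGroup <- Adherence -> PriorTherapy
  P6: Comorbidity <- AgeGroup -> Severity -> Dosage -> PriorTherapy
  P7: Comorbidity <- AgeGroup -> Severity -> PriorTherapy
  P8: Comorbidity <- AgeGroup -> PriorTherapy
The empty set is not sufficient: P1 (Comorbidity <- Adherence -> AgeGroup -> Severity -> Dosage -> PriorTherapy) has no collider blocking it and no conditioned non-collider, so it is open.
Try {Adherence, AgeGroup}:
  P1: blocked at fork node Adherence ∈ conditioning set.
  P2: blocked at fork node Adherence ∈ conditioning set.
  P3: blocked at fork node Adherence ∈ conditioning set.
  P4: blocked at fork node Adherence ∈ conditioning set.
  P5: blocked at chain node AgeGroup ∈ conditioning set.
  P6: blocked at fork node AgeGroup ∈ conditioning set.
  P7: blocked at fork node AgeGroup ∈ conditioning set.
  P8: blocked at fork node AgeGroup ∈ conditioning set.
{Adherence, AgeGroup} contains no descendant of Comorbidity and blocks every backdoor path.
Every element of {Adherence, AgeGroup} is needed (dropping Adherence leaves P4 open; dropping AgeGroup leaves P6 open), so no proper subset is valid.
Among all size-2 subsets of the eligible variables, only {Adherence, AgeGroup} blocks every backdoor path, so it is the unique smallest valid adjustment set.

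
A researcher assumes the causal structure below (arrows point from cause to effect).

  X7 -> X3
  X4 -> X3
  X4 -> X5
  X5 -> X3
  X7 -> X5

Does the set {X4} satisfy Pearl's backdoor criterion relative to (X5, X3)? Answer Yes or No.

Backdoor paths from X5 to X3 (paths whose first edge points into X5):
  P1: X5 <- X7 -> X3
  P2: X5 <- X4 -> X3
Condition 1 (no descendant of X5 in the set): holds — descendants of X5 are {X3}; none are in {X4}.
Condition 2 (every backdoor path blocked by {X4}):
  P1: open — no interior node is in the conditioning set.
  P2: blocked at fork node X4 ∈ conditioning set.
{X4} does not satisfy the backdoor criterion.

No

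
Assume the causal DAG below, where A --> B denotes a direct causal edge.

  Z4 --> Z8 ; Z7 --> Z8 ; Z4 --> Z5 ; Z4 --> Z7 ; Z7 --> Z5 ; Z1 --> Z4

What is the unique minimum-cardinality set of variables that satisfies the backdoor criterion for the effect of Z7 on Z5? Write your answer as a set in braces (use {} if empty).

{Z4}

Variables eligible for adjustment (non-descendants of Z7, excluding Z7 and Z5): {Z1, Z4}.
Backdoor paths from Z7 to Z5:
  P1: Z7 <- Z4 -> Z5
The empty set is not sufficient: P1 (Z7 <- Z4 -> Z5) has no collider blocking it and no conditioned non-collider, so it is open.
Try {Z4}:
  P1: blocked at fork node Z4 ∈ conditioning set.
{Z4} contains no descendant of Z7 and blocks every backdoor path.
No other singleton works — e.g. {Z1} leaves P1 open — so {Z4} is the unique smallest valid adjustment set.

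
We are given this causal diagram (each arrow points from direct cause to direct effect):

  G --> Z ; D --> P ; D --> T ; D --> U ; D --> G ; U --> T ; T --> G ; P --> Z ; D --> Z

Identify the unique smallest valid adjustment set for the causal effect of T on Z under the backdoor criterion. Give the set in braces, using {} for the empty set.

Variables eligible for adjustment (non-descendants of T, excluding T and Z): {D, P, U}.
Backdoor paths from T to Z:
  P1: T <- D -> P -> Z
  P2: T <- D -> G -> Z
  P3: T <- D -> Z
  P4: T <- U <- D -> P -> Z
  P5: T <- U <- D -> G -> Z
  P6: T <- U <- D -> Z
The empty set is not sufficient: P1 (T <- D -> P -> Z) has no collider blocking it and no conditioned non-collider, so it is open.
Try {D}:
  P1: blocked at fork node D ∈ conditioning set.
  P2: blocked at fork node D ∈ conditioning set.
  P3: blocked at fork node D ∈ conditioning set.
  P4: blocked at fork node D ∈ conditioning set.
  P5: blocked at fork node D ∈ conditioning set.
  P6: blocked at fork node D ∈ conditioning set.
{D} contains no descendant of T and blocks every backdoor path.
No other singleton works — e.g. {U} leaves P1 open — so {D} is the unique smallest valid adjustment set.

{D}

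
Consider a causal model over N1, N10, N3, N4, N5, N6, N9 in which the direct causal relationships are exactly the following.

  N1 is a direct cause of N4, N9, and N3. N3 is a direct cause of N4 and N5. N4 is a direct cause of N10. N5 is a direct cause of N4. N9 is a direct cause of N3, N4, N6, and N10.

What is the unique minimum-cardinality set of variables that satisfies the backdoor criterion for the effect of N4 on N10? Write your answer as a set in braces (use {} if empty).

{N9}

Variables eligible for adjustment (non-descendants of N4, excluding N4 and N10): {N1, N3, N5, N6, N9}.
Backdoor paths from N4 to N10:
  P1: N4 <- N1 -> N9 -> N10
  P2: N4 <- N1 -> N3 <- N9 -> N10
  P3: N4 <- N9 -> N10
  P4: N4 <- N3 <- N1 -> N9 -> N10
  P5: N4 <- N3 <- N9 -> N10
  P6: N4 <- N5 <- N3 <- N1 -> N9 -> N10
  P7: N4 <- N5 <- N3 <- N9 -> N10
The empty set is not sufficient: P1 (N4 <- N1 -> N9 -> N10) has no collider blocking it and no conditioned non-collider, so it is open.
Try {N9}:
  P1: blocked at chain node N9 ∈ conditioning set.
  P2: blocked at collider N3 (neither it nor any descendant is in the conditioning set).
  P3: blocked at fork node N9 ∈ conditioning set.
  P4: blocked at chain node N9 ∈ conditioning set.
  P5: blocked at fork node N9 ∈ conditioning set.
  P6: blocked at chain node N9 ∈ conditioning set.
  P7: blocked at fork node N9 ∈ conditioning set.
{N9} contains no descendant of N4 and blocks every backdoor path.
No other singleton works — e.g. {N1} leaves P3 open — so {N9} is the unique smallest valid adjustment set.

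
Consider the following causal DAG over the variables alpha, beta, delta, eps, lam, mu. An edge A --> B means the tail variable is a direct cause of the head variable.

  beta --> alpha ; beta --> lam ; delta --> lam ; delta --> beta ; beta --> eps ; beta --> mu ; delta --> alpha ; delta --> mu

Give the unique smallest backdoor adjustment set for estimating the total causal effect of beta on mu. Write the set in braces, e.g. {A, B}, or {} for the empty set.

Variables eligible for adjustment (non-descendants of beta, excluding beta and mu): {delta}.
Backdoor paths from beta to mu:
  P1: beta <- delta -> mu
The empty set is not sufficient: P1 (beta <- delta -> mu) has no collider blocking it and no conditioned non-collider, so it is open.
Try {delta}:
  P1: blocked at fork node delta ∈ conditioning set.
{delta} contains no descendant of beta and blocks every backdoor path.
{delta} is the unique smallest valid adjustment set.

{delta}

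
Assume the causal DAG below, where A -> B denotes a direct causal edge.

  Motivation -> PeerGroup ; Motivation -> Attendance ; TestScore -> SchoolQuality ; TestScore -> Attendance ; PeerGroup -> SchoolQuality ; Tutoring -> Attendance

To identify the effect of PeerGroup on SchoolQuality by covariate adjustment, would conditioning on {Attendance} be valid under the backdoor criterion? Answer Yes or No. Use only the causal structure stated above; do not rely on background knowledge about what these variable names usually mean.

No

Backdoor paths from PeerGroup to SchoolQuality (paths whose first edge points into PeerGroup):
  P1: PeerGroup <- Motivation -> Attendance <- TestScore -> SchoolQuality
Condition 1 (no descendant of PeerGroup in the set): holds — descendants of PeerGroup are {SchoolQuality}; none are in {Attendance}.
Condition 2 (every backdoor path blocked by {Attendance}):
  P1: open — collider(s) Attendance are conditioned on (or have a conditioned descendant) and no non-collider on the path is in the set.
{Attendance} does not satisfy the backdoor criterion.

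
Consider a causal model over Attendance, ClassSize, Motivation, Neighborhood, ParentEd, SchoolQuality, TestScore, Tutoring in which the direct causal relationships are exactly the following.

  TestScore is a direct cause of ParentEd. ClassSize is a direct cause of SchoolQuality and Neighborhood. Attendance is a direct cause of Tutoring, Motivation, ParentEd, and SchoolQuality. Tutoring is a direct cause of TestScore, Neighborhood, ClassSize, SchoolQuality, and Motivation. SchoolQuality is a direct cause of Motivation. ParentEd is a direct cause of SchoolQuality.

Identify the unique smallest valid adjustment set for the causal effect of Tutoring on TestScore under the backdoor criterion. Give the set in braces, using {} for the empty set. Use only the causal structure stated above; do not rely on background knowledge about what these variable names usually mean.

{}

Variables eligible for adjustment (non-descendants of Tutoring, excluding Tutoring and TestScore): {Attendance}.
Backdoor paths from Tutoring to TestScore:
  P1: Tutoring <- Attendance -> ParentEd <- TestScore
  P2: Tutoring <- Attendance -> SchoolQuality <- ParentEd <- TestScore
  P3: Tutoring <- Attendance -> Motivation <- SchoolQuality <- ParentEd <- TestScore
Each backdoor path contains an unconditioned collider, so every path is already blocked with the empty conditioning set:
  P1: blocked at collider ParentEd (neither it nor any descendant is in the conditioning set).
  P2: blocked at collider SchoolQuality (neither it nor any descendant is in the conditioning set).
  P3: blocked at collider Motivation (neither it nor any descendant is in the conditioning set).
The empty set is therefore the unique smallest valid set.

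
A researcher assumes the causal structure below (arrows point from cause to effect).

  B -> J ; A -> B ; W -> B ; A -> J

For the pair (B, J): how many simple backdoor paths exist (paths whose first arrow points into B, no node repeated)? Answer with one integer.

A backdoor path from B to J is any simple undirected path whose first edge points into B (i.e. leaves B via a parent).
Parents of B: {A, W}.
Enumerating:
  P1: B <- A -> J
That exhausts the simple backdoor paths. Count: 1.

1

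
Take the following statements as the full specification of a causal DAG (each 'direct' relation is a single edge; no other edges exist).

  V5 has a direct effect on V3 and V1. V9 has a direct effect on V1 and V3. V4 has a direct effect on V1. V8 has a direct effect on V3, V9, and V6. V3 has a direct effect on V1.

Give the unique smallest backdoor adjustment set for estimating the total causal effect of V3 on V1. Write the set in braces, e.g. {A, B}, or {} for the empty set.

{V5, V9}

Variables eligible for adjustment (non-descendants of V3, excluding V3 and V1): {V4, V5, V6, V8, V9}.
Backdoor paths from V3 to V1:
  P1: V3 <- V5 -> V1
  P2: V3 <- V8 -> V9 -> V1
  P3: V3 <- V9 -> V1
The empty set is not sufficient: P1 (V3 <- V5 -> V1) has no collider blocking it and no conditioned non-collider, so it is open.
Try {V5, V9}:
  P1: blocked at fork node V5 ∈ conditioning set.
  P2: blocked at chain node V9 ∈ conditioning set.
  P3: blocked at fork node V9 ∈ conditioning set.
{V5, V9} contains no descendant of V3 and blocks every backdoor path.
Every element of {V5, V9} is needed (dropping V5 leaves P1 open; dropping V9 leaves P2 open), so no proper subset is valid.
Among all size-2 subsets of the eligible variables, only {V5, V9} blocks every backdoor path, so it is the unique smallest valid adjustment set.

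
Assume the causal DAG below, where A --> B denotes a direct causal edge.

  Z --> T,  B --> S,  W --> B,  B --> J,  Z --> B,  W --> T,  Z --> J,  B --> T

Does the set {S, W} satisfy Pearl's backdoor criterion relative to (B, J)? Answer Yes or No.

No

Backdoor paths from B to J (paths whose first edge points into B):
  P1: B <- Z -> J
  P2: B <- W -> T <- Z -> J
Condition 1 (no descendant of B in the set): FAILS — S is a descendant of B.
Condition 2 (every backdoor path blocked by {S, W}):
  P1: open — no interior node is in the conditioning set.
  P2: blocked at fork node W ∈ conditioning set.
{S, W} does not satisfy the backdoor criterion.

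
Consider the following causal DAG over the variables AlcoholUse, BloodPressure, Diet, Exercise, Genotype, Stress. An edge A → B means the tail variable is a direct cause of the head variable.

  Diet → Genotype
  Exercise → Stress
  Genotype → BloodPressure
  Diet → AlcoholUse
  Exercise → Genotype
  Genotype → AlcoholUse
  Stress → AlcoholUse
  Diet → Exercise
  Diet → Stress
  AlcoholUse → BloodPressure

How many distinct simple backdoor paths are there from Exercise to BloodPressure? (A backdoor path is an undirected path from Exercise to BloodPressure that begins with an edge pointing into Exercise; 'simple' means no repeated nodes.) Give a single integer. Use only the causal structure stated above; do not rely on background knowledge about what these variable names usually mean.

6

A backdoor path from Exercise to BloodPressure is any simple undirected path whose first edge points into Exercise (i.e. leaves Exercise via a parent).
Parents of Exercise: {Diet}.
Enumerating:
  P1: Exercise <- Diet -> Genotype -> AlcoholUse -> BloodPressure
  P2: Exercise <- Diet -> Genotype -> BloodPressure
  P3: Exercise <- Diet -> Stress -> AlcoholUse <- Genotype -> BloodPressure
  P4: Exercise <- Diet -> Stress -> AlcoholUse -> BloodPressure
  P5: Exercise <- Diet -> AlcoholUse <- Genotype -> BloodPressure
  P6: Exercise <- Diet -> AlcoholUse -> BloodPressure
That exhausts the simple backdoor paths. Count: 6.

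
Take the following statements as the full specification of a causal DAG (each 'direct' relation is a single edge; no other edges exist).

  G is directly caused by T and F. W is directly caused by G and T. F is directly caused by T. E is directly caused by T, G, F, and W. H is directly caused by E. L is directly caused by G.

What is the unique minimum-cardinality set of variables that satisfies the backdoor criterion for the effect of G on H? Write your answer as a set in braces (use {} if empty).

Variables eligible for adjustment (non-descendants of G, excluding G and H): {F, T}.
Backdoor paths from G to H:
  P1: G <- T -> F -> E -> H
  P2: G <- T -> W -> E -> H
  P3: G <- T -> E -> H
  P4: G <- F <- T -> W -> E -> H
  P5: G <- F <- T -> E -> H
  P6: G <- F -> E -> H
The empty set is not sufficient: P1 (G <- T -> F -> E -> H) has no collider blocking it and no conditioned non-collider, so it is open.
Try {F, T}:
  P1: blocked at fork node T ∈ conditioning set.
  P2: blocked at fork node T ∈ conditioning set.
  P3: blocked at fork node T ∈ conditioning set.
  P4: blocked at chain node F ∈ conditioning set.
  P5: blocked at chain node F ∈ conditioning set.
  P6: blocked at fork node F ∈ conditioning set.
{F, T} contains no descendant of G and blocks every backdoor path.
Every element of {F, T} is needed (dropping F leaves P6 open; dropping T leaves P2 open), so no proper subset is valid.
Among all size-2 subsets of the eligible variables, only {F, T} blocks every backdoor path, so it is the unique smallest valid adjustment set.

{F, T}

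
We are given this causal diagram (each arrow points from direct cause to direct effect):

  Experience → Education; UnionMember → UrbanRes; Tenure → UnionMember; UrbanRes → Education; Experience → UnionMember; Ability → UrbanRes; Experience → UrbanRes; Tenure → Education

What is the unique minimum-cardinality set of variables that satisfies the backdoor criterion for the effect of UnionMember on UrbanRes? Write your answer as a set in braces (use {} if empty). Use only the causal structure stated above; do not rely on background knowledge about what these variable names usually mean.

{Experience}

Variables eligible for adjustment (non-descendants of UnionMember, excluding UnionMember and UrbanRes): {Ability, Experience, Tenure}.
Backdoor paths from UnionMember to UrbanRes:
  P1: UnionMember <- Experience -> UrbanRes
  P2: UnionMember <- Experience -> Education <- UrbanRes
  P3: UnionMember <- Tenure -> Education <- Experience -> UrbanRes
  P4: UnionMember <- Tenure -> Education <- UrbanRes
The empty set is not sufficient: P1 (UnionMember <- Experience -> UrbanRes) has no collider blocking it and no conditioned non-collider, so it is open.
Try {Experience}:
  P1: blocked at fork node Experience ∈ conditioning set.
  P2: blocked at fork node Experience ∈ conditioning set.
  P3: blocked at collider Education (neither it nor any descendant is in the conditioning set).
  P4: blocked at collider Education (neither it nor any descendant is in the conditioning set).
{Experience} contains no descendant of UnionMember and blocks every backdoor path.
No other singleton works — e.g. {Ability} leaves P1 open — so {Experience} is the unique smallest valid adjustment set.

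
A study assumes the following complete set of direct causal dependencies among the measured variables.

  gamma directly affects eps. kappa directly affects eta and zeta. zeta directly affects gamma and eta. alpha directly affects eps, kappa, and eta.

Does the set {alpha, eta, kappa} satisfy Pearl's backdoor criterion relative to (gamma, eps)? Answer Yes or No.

Yes

Backdoor paths from gamma to eps (paths whose first edge points into gamma):
  P1: gamma <- zeta <- kappa <- alpha -> eps
  P2: gamma <- zeta <- kappa -> eta <- alpha -> eps
  P3: gamma <- zeta -> eta <- alpha -> eps
  P4: gamma <- zeta -> eta <- kappa <- alpha -> eps
Condition 1 (no descendant of gamma in the set): holds — descendants of gamma are {eps}; none are in {alpha, eta, kappa}.
Condition 2 (every backdoor path blocked by {alpha, eta, kappa}):
  P1: blocked at chain node kappa ∈ conditioning set.
  P2: blocked at fork node kappa ∈ conditioning set.
  P3: blocked at fork node alpha ∈ conditioning set.
  P4: blocked at chain node kappa ∈ conditioning set.
{alpha, eta, kappa} satisfies the backdoor criterion.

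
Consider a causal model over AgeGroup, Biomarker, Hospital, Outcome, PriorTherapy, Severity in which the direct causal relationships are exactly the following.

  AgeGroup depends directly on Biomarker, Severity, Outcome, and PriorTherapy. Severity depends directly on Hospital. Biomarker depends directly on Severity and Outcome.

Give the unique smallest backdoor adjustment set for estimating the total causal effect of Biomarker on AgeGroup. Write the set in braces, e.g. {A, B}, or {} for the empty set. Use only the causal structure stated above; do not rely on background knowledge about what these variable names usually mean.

Variables eligible for adjustment (non-descendants of Biomarker, excluding Biomarker and AgeGroup): {Hospital, Outcome, PriorTherapy, Severity}.
Backdoor paths from Biomarker to AgeGroup:
  P1: Biomarker <- Severity -> AgeGroup
  P2: Biomarker <- Outcome -> AgeGroup
The empty set is not sufficient: P1 (Biomarker <- Severity -> AgeGroup) has no collider blocking it and no conditioned non-collider, so it is open.
Try {Outcome, Severity}:
  P1: blocked at fork node Severity ∈ conditioning set.
  P2: blocked at fork node Outcome ∈ conditioning set.
{Outcome, Severity} contains no descendant of Biomarker and blocks every backdoor path.
Every element of {Outcome, Severity} is needed (dropping Outcome leaves P2 open; dropping Severity leaves P1 open), so no proper subset is valid.
Among all size-2 subsets of the eligible variables, only {Outcome, Severity} blocks every backdoor path, so it is the unique smallest valid adjustment set.

{Outcome, Severity}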